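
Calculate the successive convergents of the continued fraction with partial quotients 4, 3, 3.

4/1, 13/3, 43/10

Using the convergent recurrence p_i = a_i*p_{i-1} + p_{i-2}, q_i = a_i*q_{i-1} + q_{i-2} with p_{-2}=0, p_{-1}=1, q_{-2}=1, q_{-1}=0:
  i=0: a_0=4, p_0 = 4*1 + 0 = 4, q_0 = 4*0 + 1 = 1.
  i=1: a_1=3, p_1 = 3*4 + 1 = 13, q_1 = 3*1 + 0 = 3.
  i=2: a_2=3, p_2 = 3*13 + 4 = 43, q_2 = 3*3 + 1 = 10.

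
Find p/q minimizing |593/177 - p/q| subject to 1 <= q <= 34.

Expand x = 593/177 as a continued fraction with the Euclidean algorithm:
  593 = 3*177 + 62, so a_0 = 3.
  177 = 2*62 + 53, so a_1 = 2.
  62 = 1*53 + 9, so a_2 = 1.
  53 = 5*9 + 8, so a_3 = 5.
  9 = 1*8 + 1, so a_4 = 1.
  8 = 8*1 + 0, so a_5 = 8.
so x = [3; 2, 1, 5, 1, 8].
Convergents (p_i = a_i*p_{i-1} + p_{i-2}, q_i = a_i*q_{i-1} + q_{i-2} with p_{-2}=0, p_{-1}=1, q_{-2}=1, q_{-1}=0), until the denominator exceeds 34:
  i=0: a_0=3, p_0 = 3*1 + 0 = 3, q_0 = 3*0 + 1 = 1.
  i=1: a_1=2, p_1 = 2*3 + 1 = 7, q_1 = 2*1 + 0 = 2.
  i=2: a_2=1, p_2 = 1*7 + 3 = 10, q_2 = 1*2 + 1 = 3.
  i=3: a_3=5, p_3 = 5*10 + 7 = 57, q_3 = 5*3 + 2 = 17.
  i=4: a_4=1, p_4 = 1*57 + 10 = 67, q_4 = 1*17 + 3 = 20.
  i=5: a_5=8, p_5 = 8*67 + 57 = 593, q_5 = 8*20 + 17 = 177.
q_5 = 177 > 34, so the last convergent with denominator <= 34 is p_4/q_4 = 67/20.
The closest fraction with denominator <= 34 is either p_4/q_4 or the intermediate fraction (k*p_4 + p_3)/(k*q_4 + q_3) with the largest k >= 1 whose denominator stays <= 34; these approach x as k grows, and every other convergent or intermediate fraction in range is farther away.
Largest k: floor((34 - q_3)/q_4) = floor((34 - 17)/20) = 0.
Since k = 0, no intermediate fraction beyond p_4/q_4 has denominator <= 34, so the convergent 67/20 is the closest (its error is |593*20 - 67*177|/(177*20) = 1/3540).

67/20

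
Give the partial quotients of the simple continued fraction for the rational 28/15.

Run the Euclidean algorithm on 28 and 15; the successive quotients are the partial quotients a_0, a_1, ... (each step inverts the fractional part left over by the previous one):
  28 = 1*15 + 13, so a_0 = 1.
  15 = 1*13 + 2, so a_1 = 1.
  13 = 6*2 + 1, so a_2 = 6.
  2 = 2*1 + 0, so a_3 = 2.
The remainder reaches 0 after 4 divisions, so the expansion has 4 partial quotients, read off in order.

[1; 1, 6, 2]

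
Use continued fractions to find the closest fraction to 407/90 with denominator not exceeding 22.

95/21

Expand x = 407/90 as a continued fraction with the Euclidean algorithm:
  407 = 4*90 + 47, so a_0 = 4.
  90 = 1*47 + 43, so a_1 = 1.
  47 = 1*43 + 4, so a_2 = 1.
  43 = 10*4 + 3, so a_3 = 10.
  4 = 1*3 + 1, so a_4 = 1.
  3 = 3*1 + 0, so a_5 = 3.
so x = [4; 1, 1, 10, 1, 3].
Convergents (p_i = a_i*p_{i-1} + p_{i-2}, q_i = a_i*q_{i-1} + q_{i-2} with p_{-2}=0, p_{-1}=1, q_{-2}=1, q_{-1}=0), until the denominator exceeds 22:
  i=0: a_0=4, p_0 = 4*1 + 0 = 4, q_0 = 4*0 + 1 = 1.
  i=1: a_1=1, p_1 = 1*4 + 1 = 5, q_1 = 1*1 + 0 = 1.
  i=2: a_2=1, p_2 = 1*5 + 4 = 9, q_2 = 1*1 + 1 = 2.
  i=3: a_3=10, p_3 = 10*9 + 5 = 95, q_3 = 10*2 + 1 = 21.
  i=4: a_4=1, p_4 = 1*95 + 9 = 104, q_4 = 1*21 + 2 = 23.
q_4 = 23 > 22, so the last convergent with denominator <= 22 is p_3/q_3 = 95/21.
The closest fraction with denominator <= 22 is either p_3/q_3 or the intermediate fraction (k*p_3 + p_2)/(k*q_3 + q_2) with the largest k >= 1 whose denominator stays <= 22; these approach x as k grows, and every other convergent or intermediate fraction in range is farther away.
Largest k: floor((22 - q_2)/q_3) = floor((22 - 2)/21) = 0.
Since k = 0, no intermediate fraction beyond p_3/q_3 has denominator <= 22, so the convergent 95/21 is the closest (its error is |407*21 - 95*90|/(90*21) = 3/1890).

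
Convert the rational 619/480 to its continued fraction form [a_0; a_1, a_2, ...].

Run the Euclidean algorithm on 619 and 480; the successive quotients are the partial quotients a_0, a_1, ... (each step inverts the fractional part left over by the previous one):
  619 = 1*480 + 139, so a_0 = 1.
  480 = 3*139 + 63, so a_1 = 3.
  139 = 2*63 + 13, so a_2 = 2.
  63 = 4*13 + 11, so a_3 = 4.
  13 = 1*11 + 2, so a_4 = 1.
  11 = 5*2 + 1, so a_5 = 5.
  2 = 2*1 + 0, so a_6 = 2.
The remainder reaches 0 after 7 divisions, so the expansion has 7 partial quotients, read off in order.

[1; 3, 2, 4, 1, 5, 2]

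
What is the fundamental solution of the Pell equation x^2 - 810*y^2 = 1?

First expand sqrt(810) as a continued fraction. With x_i = (sqrt(810) + m_i)/d_i and (m_0, d_0) = (0, 1): a_0 = floor(sqrt(810)) = 28, since 28^2 = 784 <= 810 < 841 = 29^2.
Iterate m_{i+1} = d_i*a_i - m_i, d_{i+1} = (810 - m_{i+1}^2)/d_i, a_{i+1} = floor((a_0 + m_{i+1})/d_{i+1}):
  m_1 = 1*28 - 0 = 28, d_1 = (810 - 28^2)/1 = 26/1 = 26, a_1 = floor((28 + 28)/26) = 2.
  m_2 = 26*2 - 28 = 24, d_2 = (810 - 24^2)/26 = 234/26 = 9, a_2 = floor((28 + 24)/9) = 5.
  m_3 = 9*5 - 24 = 21, d_3 = (810 - 21^2)/9 = 369/9 = 41, a_3 = floor((28 + 21)/41) = 1.
  m_4 = 41*1 - 21 = 20, d_4 = (810 - 20^2)/41 = 410/41 = 10, a_4 = floor((28 + 20)/10) = 4.
  m_5 = 10*4 - 20 = 20, d_5 = (810 - 20^2)/10 = 410/10 = 41, a_5 = floor((28 + 20)/41) = 1.
  m_6 = 41*1 - 20 = 21, d_6 = (810 - 21^2)/41 = 369/41 = 9, a_6 = floor((28 + 21)/9) = 5.
  m_7 = 9*5 - 21 = 24, d_7 = (810 - 24^2)/9 = 234/9 = 26, a_7 = floor((28 + 24)/26) = 2.
  m_8 = 26*2 - 24 = 28, d_8 = (810 - 28^2)/26 = 26/26 = 1, a_8 = floor((28 + 28)/1) = 56.
  m_9 = 1*56 - 28 = 28, d_9 = (810 - 28^2)/1 = 26/1 = 26: (m_9, d_9) = (m_1, d_1) = (28, 26), so from here the quotients repeat a_1, ..., a_8; the period length is 8.
So sqrt(810) = [28; (2, 5, 1, 4, 1, 5, 2, 56)] with period length k = 8.
k is even, so the fundamental solution of x^2 - 810y^2 = 1 is (p_{k-1}, q_{k-1}) = (p_7, q_7); compute convergents through index 7.
Convergents (p_i = a_i*p_{i-1} + p_{i-2}, q_i = a_i*q_{i-1} + q_{i-2} with p_{-2}=0, p_{-1}=1, q_{-2}=1, q_{-1}=0):
  i=0: a_0=28, p_0 = 28*1 + 0 = 28, q_0 = 28*0 + 1 = 1.
  i=1: a_1=2, p_1 = 2*28 + 1 = 57, q_1 = 2*1 + 0 = 2.
  i=2: a_2=5, p_2 = 5*57 + 28 = 313, q_2 = 5*2 + 1 = 11.
  i=3: a_3=1, p_3 = 1*313 + 57 = 370, q_3 = 1*11 + 2 = 13.
  i=4: a_4=4, p_4 = 4*370 + 313 = 1793, q_4 = 4*13 + 11 = 63.
  i=5: a_5=1, p_5 = 1*1793 + 370 = 2163, q_5 = 1*63 + 13 = 76.
  i=6: a_6=5, p_6 = 5*2163 + 1793 = 12608, q_6 = 5*76 + 63 = 443.
  i=7: a_7=2, p_7 = 2*12608 + 2163 = 27379, q_7 = 2*443 + 76 = 962.
Check: 27379^2 - 810*962^2 = 749609641 - 749609640 = 1, so (x, y) = (27379, 962) solves the equation, and by the theorem it is the least positive solution.

(x, y) = (27379, 962)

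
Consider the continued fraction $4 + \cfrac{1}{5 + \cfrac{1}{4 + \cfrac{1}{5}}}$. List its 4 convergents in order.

4/1, 21/5, 88/21, 461/110

Using the convergent recurrence p_i = a_i*p_{i-1} + p_{i-2}, q_i = a_i*q_{i-1} + q_{i-2} with p_{-2}=0, p_{-1}=1, q_{-2}=1, q_{-1}=0:
  i=0: a_0=4, p_0 = 4*1 + 0 = 4, q_0 = 4*0 + 1 = 1.
  i=1: a_1=5, p_1 = 5*4 + 1 = 21, q_1 = 5*1 + 0 = 5.
  i=2: a_2=4, p_2 = 4*21 + 4 = 88, q_2 = 4*5 + 1 = 21.
  i=3: a_3=5, p_3 = 5*88 + 21 = 461, q_3 = 5*21 + 5 = 110.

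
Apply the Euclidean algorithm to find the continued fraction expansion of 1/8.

Run the Euclidean algorithm on 1 and 8; the successive quotients are the partial quotients a_0, a_1, ... (each step inverts the fractional part left over by the previous one):
  1 = 0*8 + 1, so a_0 = 0.
  8 = 8*1 + 0, so a_1 = 8.
The remainder reaches 0 after 2 divisions, so the expansion has 2 partial quotients, read off in order.

[0; 8]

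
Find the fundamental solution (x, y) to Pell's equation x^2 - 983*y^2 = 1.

First expand sqrt(983) as a continued fraction. With x_i = (sqrt(983) + m_i)/d_i and (m_0, d_0) = (0, 1): a_0 = floor(sqrt(983)) = 31, since 31^2 = 961 <= 983 < 1024 = 32^2.
Iterate m_{i+1} = d_i*a_i - m_i, d_{i+1} = (983 - m_{i+1}^2)/d_i, a_{i+1} = floor((a_0 + m_{i+1})/d_{i+1}):
  m_1 = 1*31 - 0 = 31, d_1 = (983 - 31^2)/1 = 22/1 = 22, a_1 = floor((31 + 31)/22) = 2.
  m_2 = 22*2 - 31 = 13, d_2 = (983 - 13^2)/22 = 814/22 = 37, a_2 = floor((31 + 13)/37) = 1.
  m_3 = 37*1 - 13 = 24, d_3 = (983 - 24^2)/37 = 407/37 = 11, a_3 = floor((31 + 24)/11) = 5.
  m_4 = 11*5 - 24 = 31, d_4 = (983 - 31^2)/11 = 22/11 = 2, a_4 = floor((31 + 31)/2) = 31.
  m_5 = 2*31 - 31 = 31, d_5 = (983 - 31^2)/2 = 22/2 = 11, a_5 = floor((31 + 31)/11) = 5.
  m_6 = 11*5 - 31 = 24, d_6 = (983 - 24^2)/11 = 407/11 = 37, a_6 = floor((31 + 24)/37) = 1.
  m_7 = 37*1 - 24 = 13, d_7 = (983 - 13^2)/37 = 814/37 = 22, a_7 = floor((31 + 13)/22) = 2.
  m_8 = 22*2 - 13 = 31, d_8 = (983 - 31^2)/22 = 22/22 = 1, a_8 = floor((31 + 31)/1) = 62.
  m_9 = 1*62 - 31 = 31, d_9 = (983 - 31^2)/1 = 22/1 = 22: (m_9, d_9) = (m_1, d_1) = (31, 22), so from here the quotients repeat a_1, ..., a_8; the period length is 8.
So sqrt(983) = [31; (2, 1, 5, 31, 5, 1, 2, 62)] with period length k = 8.
k is even, so the fundamental solution of x^2 - 983y^2 = 1 is (p_{k-1}, q_{k-1}) = (p_7, q_7); compute convergents through index 7.
Convergents (p_i = a_i*p_{i-1} + p_{i-2}, q_i = a_i*q_{i-1} + q_{i-2} with p_{-2}=0, p_{-1}=1, q_{-2}=1, q_{-1}=0):
  i=0: a_0=31, p_0 = 31*1 + 0 = 31, q_0 = 31*0 + 1 = 1.
  i=1: a_1=2, p_1 = 2*31 + 1 = 63, q_1 = 2*1 + 0 = 2.
  i=2: a_2=1, p_2 = 1*63 + 31 = 94, q_2 = 1*2 + 1 = 3.
  i=3: a_3=5, p_3 = 5*94 + 63 = 533, q_3 = 5*3 + 2 = 17.
  i=4: a_4=31, p_4 = 31*533 + 94 = 16617, q_4 = 31*17 + 3 = 530.
  i=5: a_5=5, p_5 = 5*16617 + 533 = 83618, q_5 = 5*530 + 17 = 2667.
  i=6: a_6=1, p_6 = 1*83618 + 16617 = 100235, q_6 = 1*2667 + 530 = 3197.
  i=7: a_7=2, p_7 = 2*100235 + 83618 = 284088, q_7 = 2*3197 + 2667 = 9061.
Check: 284088^2 - 983*9061^2 = 80705991744 - 80705991743 = 1, so (x, y) = (284088, 9061) solves the equation, and by the theorem it is the least positive solution.

(x, y) = (284088, 9061)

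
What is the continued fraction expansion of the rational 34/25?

Run the Euclidean algorithm on 34 and 25; the successive quotients are the partial quotients a_0, a_1, ... (each step inverts the fractional part left over by the previous one):
  34 = 1*25 + 9, so a_0 = 1.
  25 = 2*9 + 7, so a_1 = 2.
  9 = 1*7 + 2, so a_2 = 1.
  7 = 3*2 + 1, so a_3 = 3.
  2 = 2*1 + 0, so a_4 = 2.
The remainder reaches 0 after 5 divisions, so the expansion has 5 partial quotients, read off in order.

[1; 2, 1, 3, 2]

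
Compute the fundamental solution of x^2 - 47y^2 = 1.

First expand sqrt(47) as a continued fraction. With x_i = (sqrt(47) + m_i)/d_i and (m_0, d_0) = (0, 1): a_0 = floor(sqrt(47)) = 6, since 6^2 = 36 <= 47 < 49 = 7^2.
Iterate m_{i+1} = d_i*a_i - m_i, d_{i+1} = (47 - m_{i+1}^2)/d_i, a_{i+1} = floor((a_0 + m_{i+1})/d_{i+1}):
  m_1 = 1*6 - 0 = 6, d_1 = (47 - 6^2)/1 = 11/1 = 11, a_1 = floor((6 + 6)/11) = 1.
  m_2 = 11*1 - 6 = 5, d_2 = (47 - 5^2)/11 = 22/11 = 2, a_2 = floor((6 + 5)/2) = 5.
  m_3 = 2*5 - 5 = 5, d_3 = (47 - 5^2)/2 = 22/2 = 11, a_3 = floor((6 + 5)/11) = 1.
  m_4 = 11*1 - 5 = 6, d_4 = (47 - 6^2)/11 = 11/11 = 1, a_4 = floor((6 + 6)/1) = 12.
  m_5 = 1*12 - 6 = 6, d_5 = (47 - 6^2)/1 = 11/1 = 11: (m_5, d_5) = (m_1, d_1) = (6, 11), so from here the quotients repeat a_1, ..., a_4; the period length is 4.
So sqrt(47) = [6; (1, 5, 1, 12)] with period length k = 4.
k is even, so the fundamental solution of x^2 - 47y^2 = 1 is (p_{k-1}, q_{k-1}) = (p_3, q_3); compute convergents through index 3.
Convergents (p_i = a_i*p_{i-1} + p_{i-2}, q_i = a_i*q_{i-1} + q_{i-2} with p_{-2}=0, p_{-1}=1, q_{-2}=1, q_{-1}=0):
  i=0: a_0=6, p_0 = 6*1 + 0 = 6, q_0 = 6*0 + 1 = 1.
  i=1: a_1=1, p_1 = 1*6 + 1 = 7, q_1 = 1*1 + 0 = 1.
  i=2: a_2=5, p_2 = 5*7 + 6 = 41, q_2 = 5*1 + 1 = 6.
  i=3: a_3=1, p_3 = 1*41 + 7 = 48, q_3 = 1*6 + 1 = 7.
Check: 48^2 - 47*7^2 = 2304 - 2303 = 1, so (x, y) = (48, 7) solves the equation, and by the theorem it is the least positive solution.

(x, y) = (48, 7)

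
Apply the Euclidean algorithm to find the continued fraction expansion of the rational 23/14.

Run the Euclidean algorithm on 23 and 14; the successive quotients are the partial quotients a_0, a_1, ... (each step inverts the fractional part left over by the previous one):
  23 = 1*14 + 9, so a_0 = 1.
  14 = 1*9 + 5, so a_1 = 1.
  9 = 1*5 + 4, so a_2 = 1.
  5 = 1*4 + 1, so a_3 = 1.
  4 = 4*1 + 0, so a_4 = 4.
The remainder reaches 0 after 5 divisions, so the expansion has 5 partial quotients, read off in order.

[1; 1, 1, 1, 4]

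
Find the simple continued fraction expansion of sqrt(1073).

Write x_i = (sqrt(1073) + m_i)/d_i with (m_0, d_0) = (0, 1). a_0 = floor(sqrt(1073)) = 32, since 32^2 = 1024 <= 1073 < 1089 = 33^2.
Iterate m_{i+1} = d_i*a_i - m_i, d_{i+1} = (1073 - m_{i+1}^2)/d_i, a_{i+1} = floor((a_0 + m_{i+1})/d_{i+1}):
  m_1 = 1*32 - 0 = 32, d_1 = (1073 - 32^2)/1 = 49/1 = 49, a_1 = floor((32 + 32)/49) = 1.
  m_2 = 49*1 - 32 = 17, d_2 = (1073 - 17^2)/49 = 784/49 = 16, a_2 = floor((32 + 17)/16) = 3.
  m_3 = 16*3 - 17 = 31, d_3 = (1073 - 31^2)/16 = 112/16 = 7, a_3 = floor((32 + 31)/7) = 9.
  m_4 = 7*9 - 31 = 32, d_4 = (1073 - 32^2)/7 = 49/7 = 7, a_4 = floor((32 + 32)/7) = 9.
  m_5 = 7*9 - 32 = 31, d_5 = (1073 - 31^2)/7 = 112/7 = 16, a_5 = floor((32 + 31)/16) = 3.
  m_6 = 16*3 - 31 = 17, d_6 = (1073 - 17^2)/16 = 784/16 = 49, a_6 = floor((32 + 17)/49) = 1.
  m_7 = 49*1 - 17 = 32, d_7 = (1073 - 32^2)/49 = 49/49 = 1, a_7 = floor((32 + 32)/1) = 64.
  m_8 = 1*64 - 32 = 32, d_8 = (1073 - 32^2)/1 = 49/1 = 49: (m_8, d_8) = (m_1, d_1) = (32, 49), so from here the quotients repeat a_1, ..., a_7; the period length is 7.
Hence the expansion of sqrt(1073) is a_0 = 32 followed by the repeating block 1, 3, 9, 9, 3, 1, 64 (period 7).

[32; (1, 3, 9, 9, 3, 1, 64)]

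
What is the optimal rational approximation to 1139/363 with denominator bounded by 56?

91/29

Expand x = 1139/363 as a continued fraction with the Euclidean algorithm:
  1139 = 3*363 + 50, so a_0 = 3.
  363 = 7*50 + 13, so a_1 = 7.
  50 = 3*13 + 11, so a_2 = 3.
  13 = 1*11 + 2, so a_3 = 1.
  11 = 5*2 + 1, so a_4 = 5.
  2 = 2*1 + 0, so a_5 = 2.
so x = [3; 7, 3, 1, 5, 2].
Convergents (p_i = a_i*p_{i-1} + p_{i-2}, q_i = a_i*q_{i-1} + q_{i-2} with p_{-2}=0, p_{-1}=1, q_{-2}=1, q_{-1}=0), until the denominator exceeds 56:
  i=0: a_0=3, p_0 = 3*1 + 0 = 3, q_0 = 3*0 + 1 = 1.
  i=1: a_1=7, p_1 = 7*3 + 1 = 22, q_1 = 7*1 + 0 = 7.
  i=2: a_2=3, p_2 = 3*22 + 3 = 69, q_2 = 3*7 + 1 = 22.
  i=3: a_3=1, p_3 = 1*69 + 22 = 91, q_3 = 1*22 + 7 = 29.
  i=4: a_4=5, p_4 = 5*91 + 69 = 524, q_4 = 5*29 + 22 = 167.
q_4 = 167 > 56, so the last convergent with denominator <= 56 is p_3/q_3 = 91/29.
The closest fraction with denominator <= 56 is either p_3/q_3 or the intermediate fraction (k*p_3 + p_2)/(k*q_3 + q_2) with the largest k >= 1 whose denominator stays <= 56; these approach x as k grows, and every other convergent or intermediate fraction in range is farther away.
Largest k: floor((56 - q_2)/q_3) = floor((56 - 22)/29) = 1.
That gives (1*91 + 69)/(1*29 + 22) = 160/51.
Compare the errors: |x - 91/29| = |1139*29 - 91*363|/(363*29) = 2/10527, and |x - 160/51| = |1139*51 - 160*363|/(363*51) = 9/18513.
Cross-multiplying, 2*18513 = 37026 < 94743 = 9*10527, so 2/10527 is smaller: the convergent 91/29 is closer to x than 160/51.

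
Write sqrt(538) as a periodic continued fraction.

[23; (5, 7, 1, 1, 7, 5, 46)]

Write x_i = (sqrt(538) + m_i)/d_i with (m_0, d_0) = (0, 1). a_0 = floor(sqrt(538)) = 23, since 23^2 = 529 <= 538 < 576 = 24^2.
Iterate m_{i+1} = d_i*a_i - m_i, d_{i+1} = (538 - m_{i+1}^2)/d_i, a_{i+1} = floor((a_0 + m_{i+1})/d_{i+1}):
  m_1 = 1*23 - 0 = 23, d_1 = (538 - 23^2)/1 = 9/1 = 9, a_1 = floor((23 + 23)/9) = 5.
  m_2 = 9*5 - 23 = 22, d_2 = (538 - 22^2)/9 = 54/9 = 6, a_2 = floor((23 + 22)/6) = 7.
  m_3 = 6*7 - 22 = 20, d_3 = (538 - 20^2)/6 = 138/6 = 23, a_3 = floor((23 + 20)/23) = 1.
  m_4 = 23*1 - 20 = 3, d_4 = (538 - 3^2)/23 = 529/23 = 23, a_4 = floor((23 + 3)/23) = 1.
  m_5 = 23*1 - 3 = 20, d_5 = (538 - 20^2)/23 = 138/23 = 6, a_5 = floor((23 + 20)/6) = 7.
  m_6 = 6*7 - 20 = 22, d_6 = (538 - 22^2)/6 = 54/6 = 9, a_6 = floor((23 + 22)/9) = 5.
  m_7 = 9*5 - 22 = 23, d_7 = (538 - 23^2)/9 = 9/9 = 1, a_7 = floor((23 + 23)/1) = 46.
  m_8 = 1*46 - 23 = 23, d_8 = (538 - 23^2)/1 = 9/1 = 9: (m_8, d_8) = (m_1, d_1) = (23, 9), so from here the quotients repeat a_1, ..., a_7; the period length is 7.
Hence the expansion of sqrt(538) is a_0 = 23 followed by the repeating block 5, 7, 1, 1, 7, 5, 46 (period 7).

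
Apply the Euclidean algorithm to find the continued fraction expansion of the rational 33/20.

Run the Euclidean algorithm on 33 and 20; the successive quotients are the partial quotients a_0, a_1, ... (each step inverts the fractional part left over by the previous one):
  33 = 1*20 + 13, so a_0 = 1.
  20 = 1*13 + 7, so a_1 = 1.
  13 = 1*7 + 6, so a_2 = 1.
  7 = 1*6 + 1, so a_3 = 1.
  6 = 6*1 + 0, so a_4 = 6.
The remainder reaches 0 after 5 divisions, so the expansion has 5 partial quotients, read off in order.

[1; 1, 1, 1, 6]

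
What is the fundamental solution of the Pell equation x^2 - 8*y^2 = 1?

First expand sqrt(8) as a continued fraction. With x_i = (sqrt(8) + m_i)/d_i and (m_0, d_0) = (0, 1): a_0 = floor(sqrt(8)) = 2, since 2^2 = 4 <= 8 < 9 = 3^2.
Iterate m_{i+1} = d_i*a_i - m_i, d_{i+1} = (8 - m_{i+1}^2)/d_i, a_{i+1} = floor((a_0 + m_{i+1})/d_{i+1}):
  m_1 = 1*2 - 0 = 2, d_1 = (8 - 2^2)/1 = 4/1 = 4, a_1 = floor((2 + 2)/4) = 1.
  m_2 = 4*1 - 2 = 2, d_2 = (8 - 2^2)/4 = 4/4 = 1, a_2 = floor((2 + 2)/1) = 4.
  m_3 = 1*4 - 2 = 2, d_3 = (8 - 2^2)/1 = 4/1 = 4: (m_3, d_3) = (m_1, d_1) = (2, 4), so from here the quotients repeat a_1, a_2; the period length is 2.
So sqrt(8) = [2; (1, 4)] with period length k = 2.
k is even, so the fundamental solution of x^2 - 8y^2 = 1 is (p_{k-1}, q_{k-1}) = (p_1, q_1); compute convergents through index 1.
Convergents (p_i = a_i*p_{i-1} + p_{i-2}, q_i = a_i*q_{i-1} + q_{i-2} with p_{-2}=0, p_{-1}=1, q_{-2}=1, q_{-1}=0):
  i=0: a_0=2, p_0 = 2*1 + 0 = 2, q_0 = 2*0 + 1 = 1.
  i=1: a_1=1, p_1 = 1*2 + 1 = 3, q_1 = 1*1 + 0 = 1.
Check: 3^2 - 8*1^2 = 9 - 8 = 1, so (x, y) = (3, 1) solves the equation, and by the theorem it is the least positive solution.

(x, y) = (3, 1)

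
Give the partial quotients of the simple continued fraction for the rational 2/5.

Run the Euclidean algorithm on 2 and 5; the successive quotients are the partial quotients a_0, a_1, ... (each step inverts the fractional part left over by the previous one):
  2 = 0*5 + 2, so a_0 = 0.
  5 = 2*2 + 1, so a_1 = 2.
  2 = 2*1 + 0, so a_2 = 2.
The remainder reaches 0 after 3 divisions, so the expansion has 3 partial quotients, read off in order.

[0; 2, 2]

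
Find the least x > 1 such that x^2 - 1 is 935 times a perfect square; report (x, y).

First expand sqrt(935) as a continued fraction. With x_i = (sqrt(935) + m_i)/d_i and (m_0, d_0) = (0, 1): a_0 = floor(sqrt(935)) = 30, since 30^2 = 900 <= 935 < 961 = 31^2.
Iterate m_{i+1} = d_i*a_i - m_i, d_{i+1} = (935 - m_{i+1}^2)/d_i, a_{i+1} = floor((a_0 + m_{i+1})/d_{i+1}):
  m_1 = 1*30 - 0 = 30, d_1 = (935 - 30^2)/1 = 35/1 = 35, a_1 = floor((30 + 30)/35) = 1.
  m_2 = 35*1 - 30 = 5, d_2 = (935 - 5^2)/35 = 910/35 = 26, a_2 = floor((30 + 5)/26) = 1.
  m_3 = 26*1 - 5 = 21, d_3 = (935 - 21^2)/26 = 494/26 = 19, a_3 = floor((30 + 21)/19) = 2.
  m_4 = 19*2 - 21 = 17, d_4 = (935 - 17^2)/19 = 646/19 = 34, a_4 = floor((30 + 17)/34) = 1.
  m_5 = 34*1 - 17 = 17, d_5 = (935 - 17^2)/34 = 646/34 = 19, a_5 = floor((30 + 17)/19) = 2.
  m_6 = 19*2 - 17 = 21, d_6 = (935 - 21^2)/19 = 494/19 = 26, a_6 = floor((30 + 21)/26) = 1.
  m_7 = 26*1 - 21 = 5, d_7 = (935 - 5^2)/26 = 910/26 = 35, a_7 = floor((30 + 5)/35) = 1.
  m_8 = 35*1 - 5 = 30, d_8 = (935 - 30^2)/35 = 35/35 = 1, a_8 = floor((30 + 30)/1) = 60.
  m_9 = 1*60 - 30 = 30, d_9 = (935 - 30^2)/1 = 35/1 = 35: (m_9, d_9) = (m_1, d_1) = (30, 35), so from here the quotients repeat a_1, ..., a_8; the period length is 8.
So sqrt(935) = [30; (1, 1, 2, 1, 2, 1, 1, 60)] with period length k = 8.
k is even, so the fundamental solution of x^2 - 935y^2 = 1 is (p_{k-1}, q_{k-1}) = (p_7, q_7); compute convergents through index 7.
Convergents (p_i = a_i*p_{i-1} + p_{i-2}, q_i = a_i*q_{i-1} + q_{i-2} with p_{-2}=0, p_{-1}=1, q_{-2}=1, q_{-1}=0):
  i=0: a_0=30, p_0 = 30*1 + 0 = 30, q_0 = 30*0 + 1 = 1.
  i=1: a_1=1, p_1 = 1*30 + 1 = 31, q_1 = 1*1 + 0 = 1.
  i=2: a_2=1, p_2 = 1*31 + 30 = 61, q_2 = 1*1 + 1 = 2.
  i=3: a_3=2, p_3 = 2*61 + 31 = 153, q_3 = 2*2 + 1 = 5.
  i=4: a_4=1, p_4 = 1*153 + 61 = 214, q_4 = 1*5 + 2 = 7.
  i=5: a_5=2, p_5 = 2*214 + 153 = 581, q_5 = 2*7 + 5 = 19.
  i=6: a_6=1, p_6 = 1*581 + 214 = 795, q_6 = 1*19 + 7 = 26.
  i=7: a_7=1, p_7 = 1*795 + 581 = 1376, q_7 = 1*26 + 19 = 45.
Check: 1376^2 - 935*45^2 = 1893376 - 1893375 = 1, so (x, y) = (1376, 45) solves the equation, and by the theorem it is the least positive solution.

(x, y) = (1376, 45)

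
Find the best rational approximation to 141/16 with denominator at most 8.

44/5

Expand x = 141/16 as a continued fraction with the Euclidean algorithm:
  141 = 8*16 + 13, so a_0 = 8.
  16 = 1*13 + 3, so a_1 = 1.
  13 = 4*3 + 1, so a_2 = 4.
  3 = 3*1 + 0, so a_3 = 3.
so x = [8; 1, 4, 3].
Convergents (p_i = a_i*p_{i-1} + p_{i-2}, q_i = a_i*q_{i-1} + q_{i-2} with p_{-2}=0, p_{-1}=1, q_{-2}=1, q_{-1}=0), until the denominator exceeds 8:
  i=0: a_0=8, p_0 = 8*1 + 0 = 8, q_0 = 8*0 + 1 = 1.
  i=1: a_1=1, p_1 = 1*8 + 1 = 9, q_1 = 1*1 + 0 = 1.
  i=2: a_2=4, p_2 = 4*9 + 8 = 44, q_2 = 4*1 + 1 = 5.
  i=3: a_3=3, p_3 = 3*44 + 9 = 141, q_3 = 3*5 + 1 = 16.
q_3 = 16 > 8, so the last convergent with denominator <= 8 is p_2/q_2 = 44/5.
The closest fraction with denominator <= 8 is either p_2/q_2 or the intermediate fraction (k*p_2 + p_1)/(k*q_2 + q_1) with the largest k >= 1 whose denominator stays <= 8; these approach x as k grows, and every other convergent or intermediate fraction in range is farther away.
Largest k: floor((8 - q_1)/q_2) = floor((8 - 1)/5) = 1.
That gives (1*44 + 9)/(1*5 + 1) = 53/6.
Compare the errors: |x - 44/5| = |141*5 - 44*16|/(16*5) = 1/80, and |x - 53/6| = |141*6 - 53*16|/(16*6) = 2/96.
Cross-multiplying, 1*96 = 96 < 160 = 2*80, so 1/80 is smaller: the convergent 44/5 is closer to x than 53/6.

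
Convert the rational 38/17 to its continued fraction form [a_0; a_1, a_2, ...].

Run the Euclidean algorithm on 38 and 17; the successive quotients are the partial quotients a_0, a_1, ... (each step inverts the fractional part left over by the previous one):
  38 = 2*17 + 4, so a_0 = 2.
  17 = 4*4 + 1, so a_1 = 4.
  4 = 4*1 + 0, so a_2 = 4.
The remainder reaches 0 after 3 divisions, so the expansion has 3 partial quotients, read off in order.

[2; 4, 4]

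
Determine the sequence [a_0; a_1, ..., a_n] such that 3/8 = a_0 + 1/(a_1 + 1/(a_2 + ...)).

Run the Euclidean algorithm on 3 and 8; the successive quotients are the partial quotients a_0, a_1, ... (each step inverts the fractional part left over by the previous one):
  3 = 0*8 + 3, so a_0 = 0.
  8 = 2*3 + 2, so a_1 = 2.
  3 = 1*2 + 1, so a_2 = 1.
  2 = 2*1 + 0, so a_3 = 2.
The remainder reaches 0 after 4 divisions, so the expansion has 4 partial quotients, read off in order.

[0; 2, 1, 2]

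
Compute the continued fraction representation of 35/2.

Run the Euclidean algorithm on 35 and 2; the successive quotients are the partial quotients a_0, a_1, ... (each step inverts the fractional part left over by the previous one):
  35 = 17*2 + 1, so a_0 = 17.
  2 = 2*1 + 0, so a_1 = 2.
The remainder reaches 0 after 2 divisions, so the expansion has 2 partial quotients, read off in order.

[17; 2]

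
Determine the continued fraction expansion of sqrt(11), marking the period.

Write x_i = (sqrt(11) + m_i)/d_i with (m_0, d_0) = (0, 1). a_0 = floor(sqrt(11)) = 3, since 3^2 = 9 <= 11 < 16 = 4^2.
Iterate m_{i+1} = d_i*a_i - m_i, d_{i+1} = (11 - m_{i+1}^2)/d_i, a_{i+1} = floor((a_0 + m_{i+1})/d_{i+1}):
  m_1 = 1*3 - 0 = 3, d_1 = (11 - 3^2)/1 = 2/1 = 2, a_1 = floor((3 + 3)/2) = 3.
  m_2 = 2*3 - 3 = 3, d_2 = (11 - 3^2)/2 = 2/2 = 1, a_2 = floor((3 + 3)/1) = 6.
  m_3 = 1*6 - 3 = 3, d_3 = (11 - 3^2)/1 = 2/1 = 2: (m_3, d_3) = (m_1, d_1) = (3, 2), so from here the quotients repeat a_1, a_2; the period length is 2.
Hence the expansion of sqrt(11) is a_0 = 3 followed by the repeating block 3, 6 (period 2).

[3; (3, 6)]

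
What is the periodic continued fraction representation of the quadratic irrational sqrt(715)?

Write x_i = (sqrt(715) + m_i)/d_i with (m_0, d_0) = (0, 1). a_0 = floor(sqrt(715)) = 26, since 26^2 = 676 <= 715 < 729 = 27^2.
Iterate m_{i+1} = d_i*a_i - m_i, d_{i+1} = (715 - m_{i+1}^2)/d_i, a_{i+1} = floor((a_0 + m_{i+1})/d_{i+1}):
  m_1 = 1*26 - 0 = 26, d_1 = (715 - 26^2)/1 = 39/1 = 39, a_1 = floor((26 + 26)/39) = 1.
  m_2 = 39*1 - 26 = 13, d_2 = (715 - 13^2)/39 = 546/39 = 14, a_2 = floor((26 + 13)/14) = 2.
  m_3 = 14*2 - 13 = 15, d_3 = (715 - 15^2)/14 = 490/14 = 35, a_3 = floor((26 + 15)/35) = 1.
  m_4 = 35*1 - 15 = 20, d_4 = (715 - 20^2)/35 = 315/35 = 9, a_4 = floor((26 + 20)/9) = 5.
  m_5 = 9*5 - 20 = 25, d_5 = (715 - 25^2)/9 = 90/9 = 10, a_5 = floor((26 + 25)/10) = 5.
  m_6 = 10*5 - 25 = 25, d_6 = (715 - 25^2)/10 = 90/10 = 9, a_6 = floor((26 + 25)/9) = 5.
  m_7 = 9*5 - 25 = 20, d_7 = (715 - 20^2)/9 = 315/9 = 35, a_7 = floor((26 + 20)/35) = 1.
  m_8 = 35*1 - 20 = 15, d_8 = (715 - 15^2)/35 = 490/35 = 14, a_8 = floor((26 + 15)/14) = 2.
  m_9 = 14*2 - 15 = 13, d_9 = (715 - 13^2)/14 = 546/14 = 39, a_9 = floor((26 + 13)/39) = 1.
  m_10 = 39*1 - 13 = 26, d_10 = (715 - 26^2)/39 = 39/39 = 1, a_10 = floor((26 + 26)/1) = 52.
  m_11 = 1*52 - 26 = 26, d_11 = (715 - 26^2)/1 = 39/1 = 39: (m_11, d_11) = (m_1, d_1) = (26, 39), so from here the quotients repeat a_1, ..., a_10; the period length is 10.
Hence the expansion of sqrt(715) is a_0 = 26 followed by the repeating block 1, 2, 1, 5, 5, 5, 1, 2, 1, 52 (period 10).

[26; (1, 2, 1, 5, 5, 5, 1, 2, 1, 52)]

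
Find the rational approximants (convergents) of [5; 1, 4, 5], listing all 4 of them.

5/1, 6/1, 29/5, 151/26

Using the convergent recurrence p_i = a_i*p_{i-1} + p_{i-2}, q_i = a_i*q_{i-1} + q_{i-2} with p_{-2}=0, p_{-1}=1, q_{-2}=1, q_{-1}=0:
  i=0: a_0=5, p_0 = 5*1 + 0 = 5, q_0 = 5*0 + 1 = 1.
  i=1: a_1=1, p_1 = 1*5 + 1 = 6, q_1 = 1*1 + 0 = 1.
  i=2: a_2=4, p_2 = 4*6 + 5 = 29, q_2 = 4*1 + 1 = 5.
  i=3: a_3=5, p_3 = 5*29 + 6 = 151, q_3 = 5*5 + 1 = 26.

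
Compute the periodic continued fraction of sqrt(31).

Write x_i = (sqrt(31) + m_i)/d_i with (m_0, d_0) = (0, 1). a_0 = floor(sqrt(31)) = 5, since 5^2 = 25 <= 31 < 36 = 6^2.
Iterate m_{i+1} = d_i*a_i - m_i, d_{i+1} = (31 - m_{i+1}^2)/d_i, a_{i+1} = floor((a_0 + m_{i+1})/d_{i+1}):
  m_1 = 1*5 - 0 = 5, d_1 = (31 - 5^2)/1 = 6/1 = 6, a_1 = floor((5 + 5)/6) = 1.
  m_2 = 6*1 - 5 = 1, d_2 = (31 - 1^2)/6 = 30/6 = 5, a_2 = floor((5 + 1)/5) = 1.
  m_3 = 5*1 - 1 = 4, d_3 = (31 - 4^2)/5 = 15/5 = 3, a_3 = floor((5 + 4)/3) = 3.
  m_4 = 3*3 - 4 = 5, d_4 = (31 - 5^2)/3 = 6/3 = 2, a_4 = floor((5 + 5)/2) = 5.
  m_5 = 2*5 - 5 = 5, d_5 = (31 - 5^2)/2 = 6/2 = 3, a_5 = floor((5 + 5)/3) = 3.
  m_6 = 3*3 - 5 = 4, d_6 = (31 - 4^2)/3 = 15/3 = 5, a_6 = floor((5 + 4)/5) = 1.
  m_7 = 5*1 - 4 = 1, d_7 = (31 - 1^2)/5 = 30/5 = 6, a_7 = floor((5 + 1)/6) = 1.
  m_8 = 6*1 - 1 = 5, d_8 = (31 - 5^2)/6 = 6/6 = 1, a_8 = floor((5 + 5)/1) = 10.
  m_9 = 1*10 - 5 = 5, d_9 = (31 - 5^2)/1 = 6/1 = 6: (m_9, d_9) = (m_1, d_1) = (5, 6), so from here the quotients repeat a_1, ..., a_8; the period length is 8.
Hence the expansion of sqrt(31) is a_0 = 5 followed by the repeating block 1, 1, 3, 5, 3, 1, 1, 10 (period 8).

[5; (1, 1, 3, 5, 3, 1, 1, 10)]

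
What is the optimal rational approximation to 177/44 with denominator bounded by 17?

4/1

Expand x = 177/44 as a continued fraction with the Euclidean algorithm:
  177 = 4*44 + 1, so a_0 = 4.
  44 = 44*1 + 0, so a_1 = 44.
so x = [4; 44].
Convergents (p_i = a_i*p_{i-1} + p_{i-2}, q_i = a_i*q_{i-1} + q_{i-2} with p_{-2}=0, p_{-1}=1, q_{-2}=1, q_{-1}=0), until the denominator exceeds 17:
  i=0: a_0=4, p_0 = 4*1 + 0 = 4, q_0 = 4*0 + 1 = 1.
  i=1: a_1=44, p_1 = 44*4 + 1 = 177, q_1 = 44*1 + 0 = 44.
q_1 = 44 > 17, so the last convergent with denominator <= 17 is p_0/q_0 = 4/1.
The closest fraction with denominator <= 17 is either p_0/q_0 or the intermediate fraction (k*p_0 + p_{-1})/(k*q_0 + q_{-1}) with the largest k >= 1 whose denominator stays <= 17; these approach x as k grows, and every other convergent or intermediate fraction in range is farther away.
Largest k: floor((17 - q_{-1})/q_0) = floor((17 - 0)/1) = 17 (using the seeds p_{-1} = 1, q_{-1} = 0).
That gives (17*4 + 1)/(17*1 + 0) = 69/17.
Compare the errors: |x - 4/1| = |177*1 - 4*44|/(44*1) = 1/44, and |x - 69/17| = |177*17 - 69*44|/(44*17) = 27/748.
Cross-multiplying, 1*748 = 748 < 1188 = 27*44, so 1/44 is smaller: the convergent 4/1 is closer to x than 69/17.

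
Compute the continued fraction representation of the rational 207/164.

[1; 3, 1, 4, 2, 1, 2]

Run the Euclidean algorithm on 207 and 164; the successive quotients are the partial quotients a_0, a_1, ... (each step inverts the fractional part left over by the previous one):
  207 = 1*164 + 43, so a_0 = 1.
  164 = 3*43 + 35, so a_1 = 3.
  43 = 1*35 + 8, so a_2 = 1.
  35 = 4*8 + 3, so a_3 = 4.
  8 = 2*3 + 2, so a_4 = 2.
  3 = 1*2 + 1, so a_5 = 1.
  2 = 2*1 + 0, so a_6 = 2.
The remainder reaches 0 after 7 divisions, so the expansion has 7 partial quotients, read off in order.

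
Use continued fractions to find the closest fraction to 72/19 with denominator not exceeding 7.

19/5

Expand x = 72/19 as a continued fraction with the Euclidean algorithm:
  72 = 3*19 + 15, so a_0 = 3.
  19 = 1*15 + 4, so a_1 = 1.
  15 = 3*4 + 3, so a_2 = 3.
  4 = 1*3 + 1, so a_3 = 1.
  3 = 3*1 + 0, so a_4 = 3.
so x = [3; 1, 3, 1, 3].
Convergents (p_i = a_i*p_{i-1} + p_{i-2}, q_i = a_i*q_{i-1} + q_{i-2} with p_{-2}=0, p_{-1}=1, q_{-2}=1, q_{-1}=0), until the denominator exceeds 7:
  i=0: a_0=3, p_0 = 3*1 + 0 = 3, q_0 = 3*0 + 1 = 1.
  i=1: a_1=1, p_1 = 1*3 + 1 = 4, q_1 = 1*1 + 0 = 1.
  i=2: a_2=3, p_2 = 3*4 + 3 = 15, q_2 = 3*1 + 1 = 4.
  i=3: a_3=1, p_3 = 1*15 + 4 = 19, q_3 = 1*4 + 1 = 5.
  i=4: a_4=3, p_4 = 3*19 + 15 = 72, q_4 = 3*5 + 4 = 19.
q_4 = 19 > 7, so the last convergent with denominator <= 7 is p_3/q_3 = 19/5.
The closest fraction with denominator <= 7 is either p_3/q_3 or the intermediate fraction (k*p_3 + p_2)/(k*q_3 + q_2) with the largest k >= 1 whose denominator stays <= 7; these approach x as k grows, and every other convergent or intermediate fraction in range is farther away.
Largest k: floor((7 - q_2)/q_3) = floor((7 - 4)/5) = 0.
Since k = 0, no intermediate fraction beyond p_3/q_3 has denominator <= 7, so the convergent 19/5 is the closest (its error is |72*5 - 19*19|/(19*5) = 1/95).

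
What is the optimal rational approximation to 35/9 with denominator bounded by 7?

Expand x = 35/9 as a continued fraction with the Euclidean algorithm:
  35 = 3*9 + 8, so a_0 = 3.
  9 = 1*8 + 1, so a_1 = 1.
  8 = 8*1 + 0, so a_2 = 8.
so x = [3; 1, 8].
Convergents (p_i = a_i*p_{i-1} + p_{i-2}, q_i = a_i*q_{i-1} + q_{i-2} with p_{-2}=0, p_{-1}=1, q_{-2}=1, q_{-1}=0), until the denominator exceeds 7:
  i=0: a_0=3, p_0 = 3*1 + 0 = 3, q_0 = 3*0 + 1 = 1.
  i=1: a_1=1, p_1 = 1*3 + 1 = 4, q_1 = 1*1 + 0 = 1.
  i=2: a_2=8, p_2 = 8*4 + 3 = 35, q_2 = 8*1 + 1 = 9.
q_2 = 9 > 7, so the last convergent with denominator <= 7 is p_1/q_1 = 4/1.
The closest fraction with denominator <= 7 is either p_1/q_1 or the intermediate fraction (k*p_1 + p_0)/(k*q_1 + q_0) with the largest k >= 1 whose denominator stays <= 7; these approach x as k grows, and every other convergent or intermediate fraction in range is farther away.
Largest k: floor((7 - q_0)/q_1) = floor((7 - 1)/1) = 6.
That gives (6*4 + 3)/(6*1 + 1) = 27/7.
Compare the errors: |x - 4/1| = |35*1 - 4*9|/(9*1) = 1/9, and |x - 27/7| = |35*7 - 27*9|/(9*7) = 2/63.
Cross-multiplying, 2*9 = 18 < 63 = 1*63, so 2/63 is smaller: the intermediate fraction 27/7 is closer to x than 4/1.

27/7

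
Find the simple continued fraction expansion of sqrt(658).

Write x_i = (sqrt(658) + m_i)/d_i with (m_0, d_0) = (0, 1). a_0 = floor(sqrt(658)) = 25, since 25^2 = 625 <= 658 < 676 = 26^2.
Iterate m_{i+1} = d_i*a_i - m_i, d_{i+1} = (658 - m_{i+1}^2)/d_i, a_{i+1} = floor((a_0 + m_{i+1})/d_{i+1}):
  m_1 = 1*25 - 0 = 25, d_1 = (658 - 25^2)/1 = 33/1 = 33, a_1 = floor((25 + 25)/33) = 1.
  m_2 = 33*1 - 25 = 8, d_2 = (658 - 8^2)/33 = 594/33 = 18, a_2 = floor((25 + 8)/18) = 1.
  m_3 = 18*1 - 8 = 10, d_3 = (658 - 10^2)/18 = 558/18 = 31, a_3 = floor((25 + 10)/31) = 1.
  m_4 = 31*1 - 10 = 21, d_4 = (658 - 21^2)/31 = 217/31 = 7, a_4 = floor((25 + 21)/7) = 6.
  m_5 = 7*6 - 21 = 21, d_5 = (658 - 21^2)/7 = 217/7 = 31, a_5 = floor((25 + 21)/31) = 1.
  m_6 = 31*1 - 21 = 10, d_6 = (658 - 10^2)/31 = 558/31 = 18, a_6 = floor((25 + 10)/18) = 1.
  m_7 = 18*1 - 10 = 8, d_7 = (658 - 8^2)/18 = 594/18 = 33, a_7 = floor((25 + 8)/33) = 1.
  m_8 = 33*1 - 8 = 25, d_8 = (658 - 25^2)/33 = 33/33 = 1, a_8 = floor((25 + 25)/1) = 50.
  m_9 = 1*50 - 25 = 25, d_9 = (658 - 25^2)/1 = 33/1 = 33: (m_9, d_9) = (m_1, d_1) = (25, 33), so from here the quotients repeat a_1, ..., a_8; the period length is 8.
Hence the expansion of sqrt(658) is a_0 = 25 followed by the repeating block 1, 1, 1, 6, 1, 1, 1, 50 (period 8).

[25; (1, 1, 1, 6, 1, 1, 1, 50)]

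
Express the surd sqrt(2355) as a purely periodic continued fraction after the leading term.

Write x_i = (sqrt(2355) + m_i)/d_i with (m_0, d_0) = (0, 1). a_0 = floor(sqrt(2355)) = 48, since 48^2 = 2304 <= 2355 < 2401 = 49^2.
Iterate m_{i+1} = d_i*a_i - m_i, d_{i+1} = (2355 - m_{i+1}^2)/d_i, a_{i+1} = floor((a_0 + m_{i+1})/d_{i+1}):
  m_1 = 1*48 - 0 = 48, d_1 = (2355 - 48^2)/1 = 51/1 = 51, a_1 = floor((48 + 48)/51) = 1.
  m_2 = 51*1 - 48 = 3, d_2 = (2355 - 3^2)/51 = 2346/51 = 46, a_2 = floor((48 + 3)/46) = 1.
  m_3 = 46*1 - 3 = 43, d_3 = (2355 - 43^2)/46 = 506/46 = 11, a_3 = floor((48 + 43)/11) = 8.
  m_4 = 11*8 - 43 = 45, d_4 = (2355 - 45^2)/11 = 330/11 = 30, a_4 = floor((48 + 45)/30) = 3.
  m_5 = 30*3 - 45 = 45, d_5 = (2355 - 45^2)/30 = 330/30 = 11, a_5 = floor((48 + 45)/11) = 8.
  m_6 = 11*8 - 45 = 43, d_6 = (2355 - 43^2)/11 = 506/11 = 46, a_6 = floor((48 + 43)/46) = 1.
  m_7 = 46*1 - 43 = 3, d_7 = (2355 - 3^2)/46 = 2346/46 = 51, a_7 = floor((48 + 3)/51) = 1.
  m_8 = 51*1 - 3 = 48, d_8 = (2355 - 48^2)/51 = 51/51 = 1, a_8 = floor((48 + 48)/1) = 96.
  m_9 = 1*96 - 48 = 48, d_9 = (2355 - 48^2)/1 = 51/1 = 51: (m_9, d_9) = (m_1, d_1) = (48, 51), so from here the quotients repeat a_1, ..., a_8; the period length is 8.
Hence the expansion of sqrt(2355) is a_0 = 48 followed by the repeating block 1, 1, 8, 3, 8, 1, 1, 96 (period 8).

[48; (1, 1, 8, 3, 8, 1, 1, 96)]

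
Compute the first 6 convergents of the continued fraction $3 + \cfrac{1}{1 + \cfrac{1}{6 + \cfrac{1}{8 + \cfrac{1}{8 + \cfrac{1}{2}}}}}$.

3/1, 4/1, 27/7, 220/57, 1787/463, 3794/983

Using the convergent recurrence p_i = a_i*p_{i-1} + p_{i-2}, q_i = a_i*q_{i-1} + q_{i-2} with p_{-2}=0, p_{-1}=1, q_{-2}=1, q_{-1}=0:
  i=0: a_0=3, p_0 = 3*1 + 0 = 3, q_0 = 3*0 + 1 = 1.
  i=1: a_1=1, p_1 = 1*3 + 1 = 4, q_1 = 1*1 + 0 = 1.
  i=2: a_2=6, p_2 = 6*4 + 3 = 27, q_2 = 6*1 + 1 = 7.
  i=3: a_3=8, p_3 = 8*27 + 4 = 220, q_3 = 8*7 + 1 = 57.
  i=4: a_4=8, p_4 = 8*220 + 27 = 1787, q_4 = 8*57 + 7 = 463.
  i=5: a_5=2, p_5 = 2*1787 + 220 = 3794, q_5 = 2*463 + 57 = 983.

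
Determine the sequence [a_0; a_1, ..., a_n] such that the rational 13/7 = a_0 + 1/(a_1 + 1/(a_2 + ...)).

[1; 1, 6]

Run the Euclidean algorithm on 13 and 7; the successive quotients are the partial quotients a_0, a_1, ... (each step inverts the fractional part left over by the previous one):
  13 = 1*7 + 6, so a_0 = 1.
  7 = 1*6 + 1, so a_1 = 1.
  6 = 6*1 + 0, so a_2 = 6.
The remainder reaches 0 after 3 divisions, so the expansion has 3 partial quotients, read off in order.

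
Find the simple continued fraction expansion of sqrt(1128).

[33; (1, 1, 2, 2, 2, 1, 1, 66)]

Write x_i = (sqrt(1128) + m_i)/d_i with (m_0, d_0) = (0, 1). a_0 = floor(sqrt(1128)) = 33, since 33^2 = 1089 <= 1128 < 1156 = 34^2.
Iterate m_{i+1} = d_i*a_i - m_i, d_{i+1} = (1128 - m_{i+1}^2)/d_i, a_{i+1} = floor((a_0 + m_{i+1})/d_{i+1}):
  m_1 = 1*33 - 0 = 33, d_1 = (1128 - 33^2)/1 = 39/1 = 39, a_1 = floor((33 + 33)/39) = 1.
  m_2 = 39*1 - 33 = 6, d_2 = (1128 - 6^2)/39 = 1092/39 = 28, a_2 = floor((33 + 6)/28) = 1.
  m_3 = 28*1 - 6 = 22, d_3 = (1128 - 22^2)/28 = 644/28 = 23, a_3 = floor((33 + 22)/23) = 2.
  m_4 = 23*2 - 22 = 24, d_4 = (1128 - 24^2)/23 = 552/23 = 24, a_4 = floor((33 + 24)/24) = 2.
  m_5 = 24*2 - 24 = 24, d_5 = (1128 - 24^2)/24 = 552/24 = 23, a_5 = floor((33 + 24)/23) = 2.
  m_6 = 23*2 - 24 = 22, d_6 = (1128 - 22^2)/23 = 644/23 = 28, a_6 = floor((33 + 22)/28) = 1.
  m_7 = 28*1 - 22 = 6, d_7 = (1128 - 6^2)/28 = 1092/28 = 39, a_7 = floor((33 + 6)/39) = 1.
  m_8 = 39*1 - 6 = 33, d_8 = (1128 - 33^2)/39 = 39/39 = 1, a_8 = floor((33 + 33)/1) = 66.
  m_9 = 1*66 - 33 = 33, d_9 = (1128 - 33^2)/1 = 39/1 = 39: (m_9, d_9) = (m_1, d_1) = (33, 39), so from here the quotients repeat a_1, ..., a_8; the period length is 8.
Hence the expansion of sqrt(1128) is a_0 = 33 followed by the repeating block 1, 1, 2, 2, 2, 1, 1, 66 (period 8).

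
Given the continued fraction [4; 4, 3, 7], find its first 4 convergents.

4/1, 17/4, 55/13, 402/95

Using the convergent recurrence p_i = a_i*p_{i-1} + p_{i-2}, q_i = a_i*q_{i-1} + q_{i-2} with p_{-2}=0, p_{-1}=1, q_{-2}=1, q_{-1}=0:
  i=0: a_0=4, p_0 = 4*1 + 0 = 4, q_0 = 4*0 + 1 = 1.
  i=1: a_1=4, p_1 = 4*4 + 1 = 17, q_1 = 4*1 + 0 = 4.
  i=2: a_2=3, p_2 = 3*17 + 4 = 55, q_2 = 3*4 + 1 = 13.
  i=3: a_3=7, p_3 = 7*55 + 17 = 402, q_3 = 7*13 + 4 = 95.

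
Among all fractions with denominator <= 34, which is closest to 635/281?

Expand x = 635/281 as a continued fraction with the Euclidean algorithm:
  635 = 2*281 + 73, so a_0 = 2.
  281 = 3*73 + 62, so a_1 = 3.
  73 = 1*62 + 11, so a_2 = 1.
  62 = 5*11 + 7, so a_3 = 5.
  11 = 1*7 + 4, so a_4 = 1.
  7 = 1*4 + 3, so a_5 = 1.
  4 = 1*3 + 1, so a_6 = 1.
  3 = 3*1 + 0, so a_7 = 3.
so x = [2; 3, 1, 5, 1, 1, 1, 3].
Convergents (p_i = a_i*p_{i-1} + p_{i-2}, q_i = a_i*q_{i-1} + q_{i-2} with p_{-2}=0, p_{-1}=1, q_{-2}=1, q_{-1}=0), until the denominator exceeds 34:
  i=0: a_0=2, p_0 = 2*1 + 0 = 2, q_0 = 2*0 + 1 = 1.
  i=1: a_1=3, p_1 = 3*2 + 1 = 7, q_1 = 3*1 + 0 = 3.
  i=2: a_2=1, p_2 = 1*7 + 2 = 9, q_2 = 1*3 + 1 = 4.
  i=3: a_3=5, p_3 = 5*9 + 7 = 52, q_3 = 5*4 + 3 = 23.
  i=4: a_4=1, p_4 = 1*52 + 9 = 61, q_4 = 1*23 + 4 = 27.
  i=5: a_5=1, p_5 = 1*61 + 52 = 113, q_5 = 1*27 + 23 = 50.
q_5 = 50 > 34, so the last convergent with denominator <= 34 is p_4/q_4 = 61/27.
The closest fraction with denominator <= 34 is either p_4/q_4 or the intermediate fraction (k*p_4 + p_3)/(k*q_4 + q_3) with the largest k >= 1 whose denominator stays <= 34; these approach x as k grows, and every other convergent or intermediate fraction in range is farther away.
Largest k: floor((34 - q_3)/q_4) = floor((34 - 23)/27) = 0.
Since k = 0, no intermediate fraction beyond p_4/q_4 has denominator <= 34, so the convergent 61/27 is the closest (its error is |635*27 - 61*281|/(281*27) = 4/7587).

61/27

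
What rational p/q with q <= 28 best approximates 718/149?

53/11

Expand x = 718/149 as a continued fraction with the Euclidean algorithm:
  718 = 4*149 + 122, so a_0 = 4.
  149 = 1*122 + 27, so a_1 = 1.
  122 = 4*27 + 14, so a_2 = 4.
  27 = 1*14 + 13, so a_3 = 1.
  14 = 1*13 + 1, so a_4 = 1.
  13 = 13*1 + 0, so a_5 = 13.
so x = [4; 1, 4, 1, 1, 13].
Convergents (p_i = a_i*p_{i-1} + p_{i-2}, q_i = a_i*q_{i-1} + q_{i-2} with p_{-2}=0, p_{-1}=1, q_{-2}=1, q_{-1}=0), until the denominator exceeds 28:
  i=0: a_0=4, p_0 = 4*1 + 0 = 4, q_0 = 4*0 + 1 = 1.
  i=1: a_1=1, p_1 = 1*4 + 1 = 5, q_1 = 1*1 + 0 = 1.
  i=2: a_2=4, p_2 = 4*5 + 4 = 24, q_2 = 4*1 + 1 = 5.
  i=3: a_3=1, p_3 = 1*24 + 5 = 29, q_3 = 1*5 + 1 = 6.
  i=4: a_4=1, p_4 = 1*29 + 24 = 53, q_4 = 1*6 + 5 = 11.
  i=5: a_5=13, p_5 = 13*53 + 29 = 718, q_5 = 13*11 + 6 = 149.
q_5 = 149 > 28, so the last convergent with denominator <= 28 is p_4/q_4 = 53/11.
The closest fraction with denominator <= 28 is either p_4/q_4 or the intermediate fraction (k*p_4 + p_3)/(k*q_4 + q_3) with the largest k >= 1 whose denominator stays <= 28; these approach x as k grows, and every other convergent or intermediate fraction in range is farther away.
Largest k: floor((28 - q_3)/q_4) = floor((28 - 6)/11) = 2.
That gives (2*53 + 29)/(2*11 + 6) = 135/28.
Compare the errors: |x - 53/11| = |718*11 - 53*149|/(149*11) = 1/1639, and |x - 135/28| = |718*28 - 135*149|/(149*28) = 11/4172.
Cross-multiplying, 1*4172 = 4172 < 18029 = 11*1639, so 1/1639 is smaller: the convergent 53/11 is closer to x than 135/28.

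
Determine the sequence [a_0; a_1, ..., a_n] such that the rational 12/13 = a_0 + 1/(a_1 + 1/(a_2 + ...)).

Run the Euclidean algorithm on 12 and 13; the successive quotients are the partial quotients a_0, a_1, ... (each step inverts the fractional part left over by the previous one):
  12 = 0*13 + 12, so a_0 = 0.
  13 = 1*12 + 1, so a_1 = 1.
  12 = 12*1 + 0, so a_2 = 12.
The remainder reaches 0 after 3 divisions, so the expansion has 3 partial quotients, read off in order.

[0; 1, 12]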